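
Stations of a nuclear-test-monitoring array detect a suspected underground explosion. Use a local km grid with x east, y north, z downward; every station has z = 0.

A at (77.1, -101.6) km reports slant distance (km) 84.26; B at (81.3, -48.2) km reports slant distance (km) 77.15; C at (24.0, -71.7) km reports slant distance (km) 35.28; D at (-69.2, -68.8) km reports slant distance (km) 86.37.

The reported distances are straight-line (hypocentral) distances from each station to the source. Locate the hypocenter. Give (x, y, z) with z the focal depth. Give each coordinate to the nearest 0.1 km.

x ≈ 11.1 km, y ≈ -58.8 km, depth ≈ 30.2 km

Each station gives a sphere (x−x_i)² + (y−y_i)² + z² = d_i² (stations at z=0).
Subtracting the A sphere from B and C: z² cancels, leaving linear equations in x and y:
8.4 x + 106.8 y = -6186.41
-106.2 x + 59.8 y = -4695.01
Solving: x ≈ 11.100, y ≈ -58.798 km (keep extra digits for the depth step; rounded: 11.1, -58.8).
Then from the A sphere: z² = 84.26² − (x − 77.1)² − (y + 101.6)² with x = 11.100, y = -58.798, so z ≈ 30.195 ≈ 30.2 km.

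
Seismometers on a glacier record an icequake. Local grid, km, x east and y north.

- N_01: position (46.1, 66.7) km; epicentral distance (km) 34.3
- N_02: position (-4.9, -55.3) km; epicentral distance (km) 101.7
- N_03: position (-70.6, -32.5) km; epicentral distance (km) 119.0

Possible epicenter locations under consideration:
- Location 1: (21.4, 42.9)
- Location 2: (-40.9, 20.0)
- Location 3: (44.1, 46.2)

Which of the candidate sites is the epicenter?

For each candidate, compare |candidate − station| to the reported distance:
Location 1: residuals N_01 0.0, N_02 0.0, N_03 0.0 → max 0.0 km
Location 2: residuals N_01 64.4, N_02 18.2, N_03 58.7 → max 64.4 km
Location 3: residuals N_01 13.7, N_02 11.0, N_03 20.1 → max 20.1 km
Only Location 1 has all residuals ≈ 0.

Location 1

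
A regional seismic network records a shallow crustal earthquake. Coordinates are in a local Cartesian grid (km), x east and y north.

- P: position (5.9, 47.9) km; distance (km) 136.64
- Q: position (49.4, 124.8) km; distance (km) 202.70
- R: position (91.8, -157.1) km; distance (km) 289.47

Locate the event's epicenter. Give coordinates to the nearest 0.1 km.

Circle about each station: (x − 5.9)² + (y − 47.9)² = 136.64²; (x − 49.4)² + (y − 124.8)² = 202.70²; (x − 91.8)² + (y + 157.1)² = 289.47².
Subtracting pairs of circle equations eliminates x²+y² and gives linear equations (the radical axes):
87.0 x + 153.8 y = -6730.62
171.8 x − 410.0 y = -34343.96
Solving the 2×2 system: x ≈ -129.5, y ≈ 29.5 km.

-129.5 km east, 29.5 km north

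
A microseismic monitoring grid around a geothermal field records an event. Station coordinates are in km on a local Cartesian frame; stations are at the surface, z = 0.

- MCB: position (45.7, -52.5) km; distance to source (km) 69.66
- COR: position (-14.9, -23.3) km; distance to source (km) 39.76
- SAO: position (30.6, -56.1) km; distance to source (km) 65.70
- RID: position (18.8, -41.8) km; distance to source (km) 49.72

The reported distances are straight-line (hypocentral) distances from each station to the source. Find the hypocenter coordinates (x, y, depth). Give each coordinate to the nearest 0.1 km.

Each station gives a sphere (x−x_i)² + (y−y_i)² + z² = d_i² (stations at z=0).
Subtracting the MCB sphere from COR and SAO: z² cancels, leaving linear equations in x and y:
-121.2 x + 58.4 y = -808.18
-30.2 x − 7.2 y = -225.14
Solving: x ≈ 7.195, y ≈ 1.093 km (keep extra digits for the depth step; rounded: 7.2, 1.1).
Then from the MCB sphere: z² = 69.66² − (x − 45.7)² − (y + 52.5)² with x = 7.195, y = 1.093, so z ≈ 22.309 ≈ 22.3 km.

x ≈ 7.2 km, y ≈ 1.1 km, depth ≈ 22.3 km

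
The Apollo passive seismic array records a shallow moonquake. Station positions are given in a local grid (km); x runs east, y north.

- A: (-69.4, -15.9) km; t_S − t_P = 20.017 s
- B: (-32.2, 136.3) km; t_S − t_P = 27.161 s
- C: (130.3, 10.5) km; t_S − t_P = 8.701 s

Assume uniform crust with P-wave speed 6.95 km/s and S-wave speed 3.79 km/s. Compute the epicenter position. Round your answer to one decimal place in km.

93.5 km east, -52.0 km north

Distance from S−P lag: d = Δt · v_P v_S / (v_P − v_S) = Δt · (6.95·3.79)/(6.95−3.79) ≈ 8.3356·Δt.
So d_A = 166.85, d_B = 226.40, d_C = 72.53 km.
Circle about each station: (x + 69.4)² + (y + 15.9)² = 166.85²; (x + 32.2)² + (y − 136.3)² = 226.40²; (x − 130.3)² + (y − 10.5)² = 72.53².
Subtracting pairs of circle equations eliminates x²+y² and gives linear equations (the radical axes):
74.4 x + 304.4 y = -8872.68
399.4 x + 52.8 y = 34597.49
Solving the 2×2 system: x ≈ 93.5, y ≈ -52.0 km.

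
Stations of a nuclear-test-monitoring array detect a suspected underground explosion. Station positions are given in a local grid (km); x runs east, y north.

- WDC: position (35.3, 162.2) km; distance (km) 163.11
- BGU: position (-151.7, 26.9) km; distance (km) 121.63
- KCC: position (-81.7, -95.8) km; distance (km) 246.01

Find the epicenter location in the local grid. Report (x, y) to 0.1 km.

Circle about each station: (x − 35.3)² + (y − 162.2)² = 163.11²; (x + 151.7)² + (y − 26.9)² = 121.63²; (x + 81.7)² + (y + 95.8)² = 246.01².
Subtracting the WDC equation from the BGU and KCC equations removes the quadratic terms:
-374.0 x − 270.6 y = 7992.59
-234.0 x − 516.0 y = -45618.45
Solving the 2×2 system: x ≈ -127.0, y ≈ 146.0 km.

-127.0 km east, 146.0 km north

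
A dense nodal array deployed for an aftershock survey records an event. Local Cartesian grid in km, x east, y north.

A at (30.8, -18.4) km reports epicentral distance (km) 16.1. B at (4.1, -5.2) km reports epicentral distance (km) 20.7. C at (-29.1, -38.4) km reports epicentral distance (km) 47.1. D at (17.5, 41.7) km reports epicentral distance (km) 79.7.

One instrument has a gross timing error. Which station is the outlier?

Solve using three stations at a time. Using A, B, C (subtract circle equations pairwise → linear system) gives (x, y) ≈ (15.3, -22.6).
Distances from that point to each station vs reported:
  A: calculated 16.1 vs reported 16.1 → residual 0.0 km
  B: calculated 20.7 vs reported 20.7 → residual 0.0 km
  C: calculated 47.1 vs reported 47.1 → residual 0.0 km
  D: calculated 64.4 vs reported 79.7 → residual 15.3 km
A, B, C are mutually consistent (residuals ≈ 0); D is off by 15.3 km.

D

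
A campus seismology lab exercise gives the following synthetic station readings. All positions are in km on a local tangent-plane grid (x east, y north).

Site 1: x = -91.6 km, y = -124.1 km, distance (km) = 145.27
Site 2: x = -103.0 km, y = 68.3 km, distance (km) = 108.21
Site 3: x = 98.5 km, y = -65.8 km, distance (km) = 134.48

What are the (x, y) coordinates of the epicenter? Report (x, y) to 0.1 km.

Circle about each station: (x + 91.6)² + (y + 124.1)² = 145.27²; (x + 103.0)² + (y − 68.3)² = 108.21²; (x − 98.5)² + (y + 65.8)² = 134.48².
Subtracting the Site 1 equation from the Site 2 and Site 3 equations removes the quadratic terms:
-22.8 x + 384.8 y = 876.49
380.2 x + 116.6 y = -6740.98
Solving the 2×2 system: x ≈ -18.1, y ≈ 1.2 km.

(-18.1, 1.2)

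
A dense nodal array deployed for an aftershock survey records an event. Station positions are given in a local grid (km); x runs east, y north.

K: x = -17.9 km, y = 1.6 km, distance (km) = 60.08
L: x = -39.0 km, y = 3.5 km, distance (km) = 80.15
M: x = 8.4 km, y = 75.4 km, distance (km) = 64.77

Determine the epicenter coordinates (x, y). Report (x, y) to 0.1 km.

Circle about each station: (x + 17.9)² + (y − 1.6)² = 60.08²; (x + 39.0)² + (y − 3.5)² = 80.15²; (x − 8.4)² + (y − 75.4)² = 64.77².
Subtracting the K equation from the L and M equations removes the quadratic terms:
-42.2 x + 3.8 y = -1604.14
52.6 x + 147.6 y = 4847.20
Solving the 2×2 system: x ≈ 39.7, y ≈ 18.7 km.
Check against K (with the unrounded x, y): √((x + 17.9)²+(y − 1.6)²) = 60.08 ≈ 60.08 km. ✓

39.7 km east, 18.7 km north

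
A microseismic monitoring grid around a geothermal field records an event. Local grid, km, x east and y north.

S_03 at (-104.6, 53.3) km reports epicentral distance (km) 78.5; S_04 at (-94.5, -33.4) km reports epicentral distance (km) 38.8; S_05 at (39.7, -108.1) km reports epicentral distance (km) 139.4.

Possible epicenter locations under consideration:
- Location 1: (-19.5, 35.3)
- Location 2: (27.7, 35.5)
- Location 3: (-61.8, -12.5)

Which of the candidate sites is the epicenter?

For each candidate, compare |candidate − station| to the reported distance:
Location 1: residuals S_03 8.5, S_04 62.9, S_05 15.7 → max 62.9 km
Location 2: residuals S_03 55.0, S_04 101.5, S_05 4.7 → max 101.5 km
Location 3: residuals S_03 0.0, S_04 0.0, S_05 0.0 → max 0.0 km
Only Location 3 has all residuals ≈ 0.

Location 3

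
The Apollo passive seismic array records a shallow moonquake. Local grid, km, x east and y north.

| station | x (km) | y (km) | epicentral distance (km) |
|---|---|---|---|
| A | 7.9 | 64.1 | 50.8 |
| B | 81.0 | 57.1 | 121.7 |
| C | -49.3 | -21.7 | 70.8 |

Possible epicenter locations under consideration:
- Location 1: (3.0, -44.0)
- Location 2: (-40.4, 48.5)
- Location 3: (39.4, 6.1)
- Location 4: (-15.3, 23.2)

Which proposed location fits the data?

Location 2

For each candidate, compare |candidate − station| to the reported distance:
Location 1: residuals A 57.4, B 6.0, C 13.9 → max 57.4 km
Location 2: residuals A 0.0, B 0.0, C 0.0 → max 0.0 km
Location 3: residuals A 15.2, B 55.9, C 22.2 → max 55.9 km
Location 4: residuals A 3.8, B 19.6, C 14.5 → max 19.6 km
Only Location 2 has all residuals ≈ 0.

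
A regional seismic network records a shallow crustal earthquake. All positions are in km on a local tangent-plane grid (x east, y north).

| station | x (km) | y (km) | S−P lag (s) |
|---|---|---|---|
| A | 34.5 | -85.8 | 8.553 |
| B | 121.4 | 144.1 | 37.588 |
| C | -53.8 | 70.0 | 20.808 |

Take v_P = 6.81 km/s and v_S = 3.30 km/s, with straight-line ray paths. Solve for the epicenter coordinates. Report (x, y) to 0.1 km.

Distance from S−P lag: d = Δt · v_P v_S / (v_P − v_S) = Δt · (6.81·3.30)/(6.81−3.30) ≈ 6.4026·Δt.
So d_A = 54.76, d_B = 240.66, d_C = 133.22 km.
Circle about each station: (x − 34.5)² + (y + 85.8)² = 54.76²; (x − 121.4)² + (y − 144.1)² = 240.66²; (x + 53.8)² + (y − 70.0)² = 133.22².
Subtracting pairs of circle equations eliminates x²+y² and gives linear equations (the radical axes):
173.8 x + 459.8 y = -27967.70
-176.6 x + 311.6 y = -15506.36
Solving the 2×2 system: x ≈ -11.7, y ≈ -56.4 km.
Check against A (with the unrounded x, y): √((x − 34.5)²+(y + 85.8)²) = 54.77 ≈ 54.76 km. ✓

(-11.7, -56.4)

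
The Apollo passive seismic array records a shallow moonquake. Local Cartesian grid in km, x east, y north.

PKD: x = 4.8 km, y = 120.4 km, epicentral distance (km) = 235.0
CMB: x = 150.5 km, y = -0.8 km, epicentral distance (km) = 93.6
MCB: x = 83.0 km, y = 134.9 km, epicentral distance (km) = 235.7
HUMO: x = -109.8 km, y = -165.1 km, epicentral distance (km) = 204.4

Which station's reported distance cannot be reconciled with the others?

CMB

Solve using three stations at a time. Using PKD, MCB, HUMO (subtract circle equations pairwise → linear system) gives (x, y) ≈ (84.1, -100.7).
Distances from that point to each station vs reported:
  PKD: calculated 234.9 vs reported 235.0 → residual 0.1 km
  CMB: calculated 120.0 vs reported 93.6 → residual 26.4 km
  MCB: calculated 235.6 vs reported 235.7 → residual 0.1 km
  HUMO: calculated 204.3 vs reported 204.4 → residual 0.1 km
PKD, MCB, HUMO are mutually consistent (residuals ≈ 0); CMB is off by 26.4 km.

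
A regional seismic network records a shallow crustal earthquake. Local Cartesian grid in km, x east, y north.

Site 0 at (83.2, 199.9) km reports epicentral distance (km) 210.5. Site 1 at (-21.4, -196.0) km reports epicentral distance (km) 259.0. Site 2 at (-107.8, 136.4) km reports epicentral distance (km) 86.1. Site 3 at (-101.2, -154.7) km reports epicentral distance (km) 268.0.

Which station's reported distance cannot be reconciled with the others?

Solve using three stations at a time. Using Site 0, Site 1, Site 2 (subtract circle equations pairwise → linear system) gives (x, y) ≈ (-72.3, 58.0).
Distances from that point to each station vs reported:
  Site 0: calculated 210.5 vs reported 210.5 → residual 0.0 km
  Site 1: calculated 259.0 vs reported 259.0 → residual 0.0 km
  Site 2: calculated 86.1 vs reported 86.1 → residual 0.0 km
  Site 3: calculated 214.6 vs reported 268.0 → residual 53.4 km
Site 0, Site 1, Site 2 are mutually consistent (residuals ≈ 0); Site 3 is off by 53.4 km.

Site 3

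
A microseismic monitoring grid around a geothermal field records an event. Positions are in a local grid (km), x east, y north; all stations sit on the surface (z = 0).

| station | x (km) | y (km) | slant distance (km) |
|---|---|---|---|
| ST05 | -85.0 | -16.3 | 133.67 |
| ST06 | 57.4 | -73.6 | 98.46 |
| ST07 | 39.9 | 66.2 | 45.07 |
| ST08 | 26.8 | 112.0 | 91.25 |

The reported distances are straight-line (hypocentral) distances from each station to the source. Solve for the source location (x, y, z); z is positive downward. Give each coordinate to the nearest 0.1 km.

Each station gives a sphere (x−x_i)² + (y−y_i)² + z² = d_i² (stations at z=0).
Subtracting the ST05 sphere from ST06 and ST07: z² cancels, leaving linear equations in x and y:
284.8 x − 114.6 y = 9394.33
249.8 x + 165.0 y = 14320.12
Solving: x ≈ 42.200, y ≈ 22.900 km (keep extra digits for the depth step; rounded: 42.2, 22.9).
Then from the ST05 sphere: z² = 133.67² − (x + 85.0)² − (y + 16.3)² with x = 42.200, y = 22.900, so z ≈ 12.296 ≈ 12.3 km.

(42.2, 22.9, 12.3)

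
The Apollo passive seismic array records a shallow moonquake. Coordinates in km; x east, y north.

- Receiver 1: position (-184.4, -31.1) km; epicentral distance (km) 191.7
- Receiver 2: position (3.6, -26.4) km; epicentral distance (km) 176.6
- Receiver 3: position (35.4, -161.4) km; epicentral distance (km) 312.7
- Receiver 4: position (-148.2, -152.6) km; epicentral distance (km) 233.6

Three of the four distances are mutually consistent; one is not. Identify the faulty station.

Solve using three stations at a time. Using Receiver 1, Receiver 2, Receiver 3 (subtract circle equations pairwise → linear system) gives (x, y) ≈ (-79.6, 129.4).
Distances from that point to each station vs reported:
  Receiver 1: calculated 191.7 vs reported 191.7 → residual 0.0 km
  Receiver 2: calculated 176.6 vs reported 176.6 → residual 0.0 km
  Receiver 3: calculated 312.7 vs reported 312.7 → residual 0.0 km
  Receiver 4: calculated 290.2 vs reported 233.6 → residual 56.6 km
Receiver 1, Receiver 2, Receiver 3 are mutually consistent (residuals ≈ 0); Receiver 4 is off by 56.6 km.

Receiver 4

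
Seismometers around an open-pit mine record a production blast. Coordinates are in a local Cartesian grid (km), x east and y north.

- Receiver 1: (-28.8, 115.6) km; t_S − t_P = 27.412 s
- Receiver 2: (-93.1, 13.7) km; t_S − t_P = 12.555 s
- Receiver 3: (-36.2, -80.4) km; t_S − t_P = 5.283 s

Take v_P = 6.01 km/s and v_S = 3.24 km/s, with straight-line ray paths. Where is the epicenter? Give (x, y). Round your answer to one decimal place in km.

(-72.4, -72.1)

Distance from S−P lag: d = Δt · v_P v_S / (v_P − v_S) = Δt · (6.01·3.24)/(6.01−3.24) ≈ 7.0297·Δt.
So d_Receiver 1 = 192.70, d_Receiver 2 = 88.26, d_Receiver 3 = 37.14 km.
Circle about each station: (x + 28.8)² + (y − 115.6)² = 192.70²; (x + 93.1)² + (y − 13.7)² = 88.26²; (x + 36.2)² + (y + 80.4)² = 37.14².
Subtracting the Receiver 1 equation from the Receiver 2 and Receiver 3 equations removes the quadratic terms:
-128.6 x − 203.8 y = 24005.96
-14.8 x − 392.0 y = 29335.71
Solving the 2×2 system: x ≈ -72.4, y ≈ -72.1 km.
Check against Receiver 1 (with the unrounded x, y): √((x + 28.8)²+(y − 115.6)²) = 192.70 ≈ 192.70 km. ✓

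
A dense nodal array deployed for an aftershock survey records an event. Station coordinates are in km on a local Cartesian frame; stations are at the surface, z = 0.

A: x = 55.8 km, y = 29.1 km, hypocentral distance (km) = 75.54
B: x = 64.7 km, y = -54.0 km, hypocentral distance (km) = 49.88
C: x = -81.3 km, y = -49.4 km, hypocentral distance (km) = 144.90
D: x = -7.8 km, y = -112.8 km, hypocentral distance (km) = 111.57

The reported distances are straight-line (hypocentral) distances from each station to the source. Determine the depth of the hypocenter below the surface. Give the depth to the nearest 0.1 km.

44.0 km

Each station gives a sphere (x−x_i)² + (y−y_i)² + z² = d_i² (stations at z=0).
Subtracting the A sphere from B and C: z² cancels, leaving linear equations in x and y:
17.8 x − 166.2 y = 6359.92
-274.2 x − 157.0 y = -10200.12
Solving: x ≈ 55.695, y ≈ -32.302 km (keep extra digits for the depth step; rounded: 55.7, -32.3).
Then from the A sphere: z² = 75.54² − (x − 55.8)² − (y − 29.1)² with x = 55.695, y = -32.302, so z ≈ 44.001 ≈ 44.0 km.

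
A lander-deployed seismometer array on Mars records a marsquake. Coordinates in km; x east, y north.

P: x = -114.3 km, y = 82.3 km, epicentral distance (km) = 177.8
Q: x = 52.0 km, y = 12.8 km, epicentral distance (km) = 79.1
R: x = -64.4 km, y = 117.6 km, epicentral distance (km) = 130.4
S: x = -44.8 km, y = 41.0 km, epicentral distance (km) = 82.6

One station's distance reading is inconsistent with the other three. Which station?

Solve using three stations at a time. Using P, Q, R (subtract circle equations pairwise → linear system) gives (x, y) ≈ (63.3, 91.1).
Distances from that point to each station vs reported:
  P: calculated 177.8 vs reported 177.8 → residual 0.0 km
  Q: calculated 79.1 vs reported 79.1 → residual 0.0 km
  R: calculated 130.4 vs reported 130.4 → residual 0.0 km
  S: calculated 119.1 vs reported 82.6 → residual 36.5 km
P, Q, R are mutually consistent (residuals ≈ 0); S is off by 36.5 km.

S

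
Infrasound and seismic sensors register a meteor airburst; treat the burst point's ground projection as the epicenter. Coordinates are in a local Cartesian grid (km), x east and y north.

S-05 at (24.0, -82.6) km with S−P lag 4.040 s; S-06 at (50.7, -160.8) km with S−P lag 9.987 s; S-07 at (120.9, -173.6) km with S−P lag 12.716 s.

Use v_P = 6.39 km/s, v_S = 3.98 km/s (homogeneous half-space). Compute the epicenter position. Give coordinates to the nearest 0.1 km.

Distance from S−P lag: d = Δt · v_P v_S / (v_P − v_S) = Δt · (6.39·3.98)/(6.39−3.98) ≈ 10.5528·Δt.
So d_S-05 = 42.63, d_S-06 = 105.39, d_S-07 = 134.19 km.
Circle about each station: (x − 24.0)² + (y + 82.6)² = 42.63²; (x − 50.7)² + (y + 160.8)² = 105.39²; (x − 120.9)² + (y + 173.6)² = 134.19².
Subtracting pairs of circle equations eliminates x²+y² and gives linear equations (the radical axes):
53.4 x − 156.4 y = 11738.63
193.8 x − 182.0 y = 21165.37
Solving the 2×2 system: x ≈ 57.0, y ≈ -55.6 km.

(57.0, -55.6)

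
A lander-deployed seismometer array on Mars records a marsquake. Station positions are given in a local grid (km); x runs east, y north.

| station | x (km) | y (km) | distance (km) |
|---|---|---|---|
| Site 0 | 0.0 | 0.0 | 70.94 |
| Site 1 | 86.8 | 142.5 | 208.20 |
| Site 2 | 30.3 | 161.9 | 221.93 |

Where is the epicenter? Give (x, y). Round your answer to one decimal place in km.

x ≈ 38.0 km, y ≈ -59.9 km

Circle about each station: x² + y² = 70.94²; (x − 86.8)² + (y − 142.5)² = 208.20²; (x − 30.3)² + (y − 161.9)² = 221.93².
Subtracting the Site 0 equation from the Site 1 and Site 2 equations removes the quadratic terms:
173.6 x + 285.0 y = -10474.27
60.6 x + 323.8 y = -17090.74
Solving the 2×2 system: x ≈ 38.0, y ≈ -59.9 km.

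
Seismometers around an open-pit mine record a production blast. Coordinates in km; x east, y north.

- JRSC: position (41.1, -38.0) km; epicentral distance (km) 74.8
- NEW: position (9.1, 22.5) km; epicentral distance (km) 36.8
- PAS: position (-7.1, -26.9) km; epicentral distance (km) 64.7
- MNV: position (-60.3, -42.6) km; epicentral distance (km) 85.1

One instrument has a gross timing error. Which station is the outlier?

JRSC

Solve using three stations at a time. Using NEW, PAS, MNV (subtract circle equations pairwise → linear system) gives (x, y) ≈ (-25.6, 35.2).
Distances from that point to each station vs reported:
  JRSC: calculated 99.0 vs reported 74.8 → residual 24.2 km
  NEW: calculated 37.0 vs reported 36.8 → residual 0.2 km
  PAS: calculated 64.8 vs reported 64.7 → residual 0.1 km
  MNV: calculated 85.2 vs reported 85.1 → residual 0.1 km
NEW, PAS, MNV are mutually consistent (residuals ≈ 0); JRSC is off by 24.2 km.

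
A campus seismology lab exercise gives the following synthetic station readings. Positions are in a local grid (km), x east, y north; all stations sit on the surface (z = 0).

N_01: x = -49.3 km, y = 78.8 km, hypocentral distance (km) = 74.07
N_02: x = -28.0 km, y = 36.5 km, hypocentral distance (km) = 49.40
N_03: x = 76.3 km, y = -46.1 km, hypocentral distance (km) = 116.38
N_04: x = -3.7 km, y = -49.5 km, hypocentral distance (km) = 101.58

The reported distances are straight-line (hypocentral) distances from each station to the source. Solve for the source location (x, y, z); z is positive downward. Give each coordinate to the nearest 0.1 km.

Each station gives a sphere (x−x_i)² + (y−y_i)² + z² = d_i² (stations at z=0).
Subtracting the N_01 sphere from N_02 and N_03: z² cancels, leaving linear equations in x and y:
42.6 x − 84.6 y = -3477.68
251.2 x − 249.8 y = -8750.97
Solving: x ≈ 12.101, y ≈ 47.201 km (keep extra digits for the depth step; rounded: 12.1, 47.2).
Then from the N_01 sphere: z² = 74.07² − (x + 49.3)² − (y − 78.8)² with x = 12.101, y = 47.201, so z ≈ 26.792 ≈ 26.8 km.

x ≈ 12.1 km, y ≈ 47.2 km, depth ≈ 26.8 km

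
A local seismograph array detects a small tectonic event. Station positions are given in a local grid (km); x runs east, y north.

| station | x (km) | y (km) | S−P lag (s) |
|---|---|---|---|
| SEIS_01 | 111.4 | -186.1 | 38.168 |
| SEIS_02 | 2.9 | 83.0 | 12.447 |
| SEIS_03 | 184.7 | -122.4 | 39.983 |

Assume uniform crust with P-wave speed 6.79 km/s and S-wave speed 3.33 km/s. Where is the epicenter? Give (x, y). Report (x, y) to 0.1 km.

(-38.7, 13.1)

Distance from S−P lag: d = Δt · v_P v_S / (v_P − v_S) = Δt · (6.79·3.33)/(6.79−3.33) ≈ 6.5349·Δt.
So d_SEIS_01 = 249.42, d_SEIS_02 = 81.34, d_SEIS_03 = 261.28 km.
Circle about each station: (x − 111.4)² + (y + 186.1)² = 249.42²; (x − 2.9)² + (y − 83.0)² = 81.34²; (x − 184.7)² + (y + 122.4)² = 261.28².
Subtracting the SEIS_01 equation from the SEIS_02 and SEIS_03 equations removes the quadratic terms:
-217.0 x + 538.2 y = 15448.38
146.6 x + 127.4 y = -4004.22
Solving the 2×2 system: x ≈ -38.7, y ≈ 13.1 km.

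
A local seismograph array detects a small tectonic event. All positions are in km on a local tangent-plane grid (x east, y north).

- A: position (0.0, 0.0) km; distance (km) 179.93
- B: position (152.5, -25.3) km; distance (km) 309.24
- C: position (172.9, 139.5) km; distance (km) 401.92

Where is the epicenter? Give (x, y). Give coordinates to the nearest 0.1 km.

Circle about each station: x² + y² = 179.93²; (x − 152.5)² + (y + 25.3)² = 309.24²; (x − 172.9)² + (y − 139.5)² = 401.92².
Subtracting pairs of circle equations eliminates x²+y² and gives linear equations (the radical axes):
305.0 x − 50.6 y = -39358.23
345.8 x + 279.0 y = -79810.22
Solving the 2×2 system: x ≈ -146.4, y ≈ -104.6 km.
Check against A (with the unrounded x, y): √(x²+y²) = 179.93 ≈ 179.93 km. ✓

(-146.4, -104.6)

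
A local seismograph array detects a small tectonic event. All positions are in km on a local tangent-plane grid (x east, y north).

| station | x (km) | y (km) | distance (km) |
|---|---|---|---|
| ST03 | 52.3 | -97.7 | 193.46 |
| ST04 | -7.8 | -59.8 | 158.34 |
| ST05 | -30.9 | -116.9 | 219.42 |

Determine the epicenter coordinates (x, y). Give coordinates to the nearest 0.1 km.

x ≈ 28.6 km, y ≈ 94.3 km

Circle about each station: (x − 52.3)² + (y + 97.7)² = 193.46²; (x + 7.8)² + (y + 59.8)² = 158.34²; (x + 30.9)² + (y + 116.9)² = 219.42².
Subtracting pairs of circle equations eliminates x²+y² and gives linear equations (the radical axes):
-120.2 x + 75.8 y = 3711.52
-166.4 x − 38.4 y = -8378.52
Solving the 2×2 system: x ≈ 28.6, y ≈ 94.3 km.
Check against ST03 (with the unrounded x, y): √((x − 52.3)²+(y + 97.7)²) = 193.46 ≈ 193.46 km. ✓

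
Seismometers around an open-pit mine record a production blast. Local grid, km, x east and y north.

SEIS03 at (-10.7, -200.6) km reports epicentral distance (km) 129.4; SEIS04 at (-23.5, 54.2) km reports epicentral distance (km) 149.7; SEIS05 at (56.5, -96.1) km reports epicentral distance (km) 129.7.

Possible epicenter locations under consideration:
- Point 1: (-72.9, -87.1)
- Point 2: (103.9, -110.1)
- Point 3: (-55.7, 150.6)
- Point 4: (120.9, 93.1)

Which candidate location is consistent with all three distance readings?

Point 1

For each candidate, compare |candidate − station| to the reported distance:
Point 1: residuals SEIS03 0.0, SEIS04 0.0, SEIS05 0.0 → max 0.0 km
Point 2: residuals SEIS03 16.6, SEIS04 58.2, SEIS05 80.3 → max 80.3 km
Point 3: residuals SEIS03 224.7, SEIS04 48.1, SEIS05 141.3 → max 224.7 km
Point 4: residuals SEIS03 192.4, SEIS04 0.2, SEIS05 70.2 → max 192.4 km
Only Point 1 has all residuals ≈ 0.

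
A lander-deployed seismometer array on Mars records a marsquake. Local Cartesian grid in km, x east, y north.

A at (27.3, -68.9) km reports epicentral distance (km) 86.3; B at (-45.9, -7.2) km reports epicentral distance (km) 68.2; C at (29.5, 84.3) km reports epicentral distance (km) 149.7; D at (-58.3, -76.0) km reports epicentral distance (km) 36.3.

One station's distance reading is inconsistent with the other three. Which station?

B

Solve using three stations at a time. Using A, C, D (subtract circle equations pairwise → linear system) gives (x, y) ≈ (-54.0, -39.9).
Distances from that point to each station vs reported:
  A: calculated 86.3 vs reported 86.3 → residual 0.0 km
  B: calculated 33.7 vs reported 68.2 → residual 34.5 km
  C: calculated 149.7 vs reported 149.7 → residual 0.0 km
  D: calculated 36.3 vs reported 36.3 → residual 0.0 km
A, C, D are mutually consistent (residuals ≈ 0); B is off by 34.5 km.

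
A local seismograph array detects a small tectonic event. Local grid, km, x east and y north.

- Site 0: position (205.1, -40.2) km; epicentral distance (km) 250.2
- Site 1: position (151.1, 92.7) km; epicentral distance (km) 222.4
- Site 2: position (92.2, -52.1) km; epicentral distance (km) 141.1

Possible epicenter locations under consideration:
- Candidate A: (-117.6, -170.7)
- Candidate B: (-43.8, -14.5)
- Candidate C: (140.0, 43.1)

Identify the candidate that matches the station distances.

Candidate B

For each candidate, compare |candidate − station| to the reported distance:
Candidate A: residuals Site 0 97.9, Site 1 153.9, Site 2 99.9 → max 153.9 km
Candidate B: residuals Site 0 0.0, Site 1 0.0, Site 2 0.0 → max 0.0 km
Candidate C: residuals Site 0 144.5, Site 1 171.6, Site 2 34.6 → max 171.6 km
Only Candidate B has all residuals ≈ 0.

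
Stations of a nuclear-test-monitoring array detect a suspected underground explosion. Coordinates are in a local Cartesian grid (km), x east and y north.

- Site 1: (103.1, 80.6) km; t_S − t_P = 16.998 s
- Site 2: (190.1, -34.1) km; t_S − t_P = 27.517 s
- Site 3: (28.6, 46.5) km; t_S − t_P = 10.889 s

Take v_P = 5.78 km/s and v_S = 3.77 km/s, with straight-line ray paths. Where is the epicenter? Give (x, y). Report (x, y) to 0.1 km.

Distance from S−P lag: d = Δt · v_P v_S / (v_P − v_S) = Δt · (5.78·3.77)/(5.78−3.77) ≈ 10.8411·Δt.
So d_Site 1 = 184.28, d_Site 2 = 298.31, d_Site 3 = 118.05 km.
Circle about each station: (x − 103.1)² + (y − 80.6)² = 184.28²; (x − 190.1)² + (y + 34.1)² = 298.31²; (x − 28.6)² + (y − 46.5)² = 118.05².
Subtracting pairs of circle equations eliminates x²+y² and gives linear equations (the radical axes):
174.0 x − 229.4 y = -34854.89
-149.0 x − 68.2 y = 5877.56
Solving the 2×2 system: x ≈ -80.9, y ≈ 90.6 km.

(-80.9, 90.6)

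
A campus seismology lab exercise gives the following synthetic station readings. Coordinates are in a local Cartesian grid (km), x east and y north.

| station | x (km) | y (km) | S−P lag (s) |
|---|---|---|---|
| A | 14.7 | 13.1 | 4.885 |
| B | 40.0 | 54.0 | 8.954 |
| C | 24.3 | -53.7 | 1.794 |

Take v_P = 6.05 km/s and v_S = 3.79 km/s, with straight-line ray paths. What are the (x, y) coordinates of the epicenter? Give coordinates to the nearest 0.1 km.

(24.4, -35.5)

Distance from S−P lag: d = Δt · v_P v_S / (v_P − v_S) = Δt · (6.05·3.79)/(6.05−3.79) ≈ 10.1458·Δt.
So d_A = 49.56, d_B = 90.85, d_C = 18.20 km.
Circle about each station: (x − 14.7)² + (y − 13.1)² = 49.56²; (x − 40.0)² + (y − 54.0)² = 90.85²; (x − 24.3)² + (y + 53.7)² = 18.20².
Subtracting the A equation from the B and C equations removes the quadratic terms:
50.6 x + 81.8 y = -1669.23
19.2 x − 133.6 y = 5211.43
Solving the 2×2 system: x ≈ 24.4, y ≈ -35.5 km.
Check against A (with the unrounded x, y): √((x − 14.7)²+(y − 13.1)²) = 49.56 ≈ 49.56 km. ✓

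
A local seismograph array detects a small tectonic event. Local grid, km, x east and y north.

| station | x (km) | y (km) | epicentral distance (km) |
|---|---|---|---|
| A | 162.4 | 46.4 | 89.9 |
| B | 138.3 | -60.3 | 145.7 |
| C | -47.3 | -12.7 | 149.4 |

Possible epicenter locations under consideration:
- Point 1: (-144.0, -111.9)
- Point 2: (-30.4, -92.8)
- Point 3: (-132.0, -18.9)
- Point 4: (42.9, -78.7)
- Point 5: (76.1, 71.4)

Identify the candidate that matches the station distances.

Point 5

For each candidate, compare |candidate − station| to the reported distance:
Point 1: residuals A 255.0, B 141.3, C 10.9 → max 255.0 km
Point 2: residuals A 147.9, B 26.1, C 67.5 → max 147.9 km
Point 3: residuals A 211.7, B 127.8, C 64.5 → max 211.7 km
Point 4: residuals A 83.1, B 48.5, C 37.6 → max 83.1 km
Point 5: residuals A 0.1, B 0.1, C 0.1 → max 0.1 km
Only Point 5 has all residuals ≈ 0.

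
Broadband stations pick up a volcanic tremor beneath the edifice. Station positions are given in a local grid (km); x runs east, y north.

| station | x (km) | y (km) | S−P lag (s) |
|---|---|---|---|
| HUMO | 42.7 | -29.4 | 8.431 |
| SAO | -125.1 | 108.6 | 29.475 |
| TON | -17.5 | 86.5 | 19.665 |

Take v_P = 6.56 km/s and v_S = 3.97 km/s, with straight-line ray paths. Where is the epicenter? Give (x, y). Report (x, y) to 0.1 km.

(124.7, -50.9)

Distance from S−P lag: d = Δt · v_P v_S / (v_P − v_S) = Δt · (6.56·3.97)/(6.56−3.97) ≈ 10.0553·Δt.
So d_HUMO = 84.78, d_SAO = 296.38, d_TON = 197.74 km.
Circle about each station: (x − 42.7)² + (y + 29.4)² = 84.78²; (x + 125.1)² + (y − 108.6)² = 296.38²; (x + 17.5)² + (y − 86.5)² = 197.74².
Subtracting pairs of circle equations eliminates x²+y² and gives linear equations (the radical axes):
-335.6 x + 276.0 y = -55897.14
-120.4 x + 231.8 y = -26812.61
Solving the 2×2 system: x ≈ 124.7, y ≈ -50.9 km.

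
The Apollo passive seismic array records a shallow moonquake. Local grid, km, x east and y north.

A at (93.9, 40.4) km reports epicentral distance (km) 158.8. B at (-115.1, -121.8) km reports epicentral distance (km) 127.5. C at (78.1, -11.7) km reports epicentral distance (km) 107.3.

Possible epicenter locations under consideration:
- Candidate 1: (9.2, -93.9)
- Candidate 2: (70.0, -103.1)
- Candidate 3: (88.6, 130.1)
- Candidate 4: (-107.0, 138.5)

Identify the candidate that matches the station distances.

For each candidate, compare |candidate − station| to the reported distance:
Candidate 1: residuals A 0.0, B 0.1, C 0.0 → max 0.1 km
Candidate 2: residuals A 13.3, B 58.5, C 15.5 → max 58.5 km
Candidate 3: residuals A 68.9, B 196.5, C 34.9 → max 196.5 km
Candidate 4: residuals A 64.8, B 132.9, C 131.1 → max 132.9 km
Only Candidate 1 has all residuals ≈ 0.

Candidate 1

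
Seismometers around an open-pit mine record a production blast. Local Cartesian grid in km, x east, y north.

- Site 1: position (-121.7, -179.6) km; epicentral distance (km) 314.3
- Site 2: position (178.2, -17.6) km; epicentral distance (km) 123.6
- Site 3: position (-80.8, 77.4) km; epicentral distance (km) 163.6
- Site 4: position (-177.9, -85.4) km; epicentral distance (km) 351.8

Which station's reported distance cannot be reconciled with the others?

Solve using three stations at a time. Using Site 1, Site 2, Site 3 (subtract circle equations pairwise → linear system) gives (x, y) ≈ (81.9, 59.9).
Distances from that point to each station vs reported:
  Site 1: calculated 314.3 vs reported 314.3 → residual 0.0 km
  Site 2: calculated 123.6 vs reported 123.6 → residual 0.0 km
  Site 3: calculated 163.6 vs reported 163.6 → residual 0.0 km
  Site 4: calculated 297.6 vs reported 351.8 → residual 54.2 km
Site 1, Site 2, Site 3 are mutually consistent (residuals ≈ 0); Site 4 is off by 54.2 km.

Site 4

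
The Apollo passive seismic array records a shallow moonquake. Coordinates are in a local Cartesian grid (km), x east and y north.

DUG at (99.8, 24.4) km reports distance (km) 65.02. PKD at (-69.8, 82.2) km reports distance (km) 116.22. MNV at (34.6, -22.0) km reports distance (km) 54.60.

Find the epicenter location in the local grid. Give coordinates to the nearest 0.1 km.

Circle about each station: (x − 99.8)² + (y − 24.4)² = 65.02²; (x + 69.8)² + (y − 82.2)² = 116.22²; (x − 34.6)² + (y + 22.0)² = 54.60².
Subtracting the DUG equation from the PKD and MNV equations removes the quadratic terms:
-339.2 x + 115.6 y = -8206.01
-130.4 x − 92.8 y = -7627.80
Solving the 2×2 system: x ≈ 35.3, y ≈ 32.6 km.
Check against DUG (with the unrounded x, y): √((x − 99.8)²+(y − 24.4)²) = 65.02 ≈ 65.02 km. ✓

x ≈ 35.3 km, y ≈ 32.6 km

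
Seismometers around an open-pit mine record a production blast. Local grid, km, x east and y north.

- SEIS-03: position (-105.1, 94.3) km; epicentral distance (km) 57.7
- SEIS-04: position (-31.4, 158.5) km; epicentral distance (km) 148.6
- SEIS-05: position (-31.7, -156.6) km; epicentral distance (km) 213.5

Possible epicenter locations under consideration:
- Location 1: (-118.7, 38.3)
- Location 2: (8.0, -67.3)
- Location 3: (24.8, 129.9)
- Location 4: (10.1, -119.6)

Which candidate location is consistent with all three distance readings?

For each candidate, compare |candidate − station| to the reported distance:
Location 1: residuals SEIS-03 0.1, SEIS-04 0.0, SEIS-05 0.1 → max 0.1 km
Location 2: residuals SEIS-03 139.5, SEIS-04 80.6, SEIS-05 115.8 → max 139.5 km
Location 3: residuals SEIS-03 77.0, SEIS-04 85.5, SEIS-05 78.5 → max 85.5 km
Location 4: residuals SEIS-03 185.2, SEIS-04 132.6, SEIS-05 157.7 → max 185.2 km
Only Location 1 has all residuals ≈ 0.

Location 1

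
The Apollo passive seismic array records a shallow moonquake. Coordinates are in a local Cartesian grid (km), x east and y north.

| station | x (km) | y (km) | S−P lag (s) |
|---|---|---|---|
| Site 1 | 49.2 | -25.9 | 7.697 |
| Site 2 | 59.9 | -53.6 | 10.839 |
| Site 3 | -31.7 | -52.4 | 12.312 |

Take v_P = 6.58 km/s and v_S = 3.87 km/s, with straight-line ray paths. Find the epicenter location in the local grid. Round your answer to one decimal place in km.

Distance from S−P lag: d = Δt · v_P v_S / (v_P − v_S) = Δt · (6.58·3.87)/(6.58−3.87) ≈ 9.3965·Δt.
So d_Site 1 = 72.33, d_Site 2 = 101.85, d_Site 3 = 115.69 km.
Circle about each station: (x − 49.2)² + (y + 25.9)² = 72.33²; (x − 59.9)² + (y + 53.6)² = 101.85²; (x + 31.7)² + (y + 52.4)² = 115.69².
Subtracting pairs of circle equations eliminates x²+y² and gives linear equations (the radical axes):
21.4 x − 55.4 y = -1772.27
-161.8 x − 53.0 y = -7493.35
Solving the 2×2 system: x ≈ 31.8, y ≈ 44.3 km.

x ≈ 31.8 km, y ≈ 44.3 km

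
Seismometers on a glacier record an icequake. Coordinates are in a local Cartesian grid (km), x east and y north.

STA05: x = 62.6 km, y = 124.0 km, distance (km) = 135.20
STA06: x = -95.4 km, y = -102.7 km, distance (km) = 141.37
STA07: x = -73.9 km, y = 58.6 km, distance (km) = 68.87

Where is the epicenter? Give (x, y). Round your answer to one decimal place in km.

Circle about each station: (x − 62.6)² + (y − 124.0)² = 135.20²; (x + 95.4)² + (y + 102.7)² = 141.37²; (x + 73.9)² + (y − 58.6)² = 68.87².
Subtracting pairs of circle equations eliminates x²+y² and gives linear equations (the radical axes):
-316.0 x − 453.4 y = -1352.75
-273.0 x − 130.8 y = 3136.37
Solving the 2×2 system: x ≈ -19.4, y ≈ 16.5 km.

(-19.4, 16.5)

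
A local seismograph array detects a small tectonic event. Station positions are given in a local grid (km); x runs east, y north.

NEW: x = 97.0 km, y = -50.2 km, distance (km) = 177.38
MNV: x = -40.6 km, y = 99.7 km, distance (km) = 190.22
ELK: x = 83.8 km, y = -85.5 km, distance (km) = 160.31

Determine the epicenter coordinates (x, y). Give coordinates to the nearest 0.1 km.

(-76.5, -87.1)

Circle about each station: (x − 97.0)² + (y + 50.2)² = 177.38²; (x + 40.6)² + (y − 99.7)² = 190.22²; (x − 83.8)² + (y + 85.5)² = 160.31².
Subtracting the NEW equation from the MNV and ELK equations removes the quadratic terms:
-275.2 x + 299.8 y = -5060.57
-26.4 x − 70.6 y = 8168.02
Solving the 2×2 system: x ≈ -76.5, y ≈ -87.1 km.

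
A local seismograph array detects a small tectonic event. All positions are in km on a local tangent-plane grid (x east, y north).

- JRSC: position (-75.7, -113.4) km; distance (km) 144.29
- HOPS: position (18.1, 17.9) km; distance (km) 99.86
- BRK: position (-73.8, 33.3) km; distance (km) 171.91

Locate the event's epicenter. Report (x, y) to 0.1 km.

Circle about each station: (x + 75.7)² + (y + 113.4)² = 144.29²; (x − 18.1)² + (y − 17.9)² = 99.86²; (x + 73.8)² + (y − 33.3)² = 171.91².
Subtracting pairs of circle equations eliminates x²+y² and gives linear equations (the radical axes):
187.6 x + 262.6 y = -7094.45
3.8 x + 293.4 y = -20768.16
Solving the 2×2 system: x ≈ 62.4, y ≈ -71.6 km.
Check against JRSC (with the unrounded x, y): √((x + 75.7)²+(y + 113.4)²) = 144.29 ≈ 144.29 km. ✓

x ≈ 62.4 km, y ≈ -71.6 km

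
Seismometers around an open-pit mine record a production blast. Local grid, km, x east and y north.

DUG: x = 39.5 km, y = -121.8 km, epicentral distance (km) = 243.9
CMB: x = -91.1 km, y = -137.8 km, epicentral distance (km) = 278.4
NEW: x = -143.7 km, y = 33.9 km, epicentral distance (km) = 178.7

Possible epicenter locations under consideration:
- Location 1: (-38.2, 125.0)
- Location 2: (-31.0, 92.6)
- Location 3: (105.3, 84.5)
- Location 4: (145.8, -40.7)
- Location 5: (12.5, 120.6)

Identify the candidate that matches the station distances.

Location 5

For each candidate, compare |candidate − station| to the reported distance:
Location 1: residuals DUG 14.8, CMB 10.3, NEW 39.3 → max 39.3 km
Location 2: residuals DUG 18.2, CMB 40.3, NEW 51.6 → max 51.6 km
Location 3: residuals DUG 27.4, CMB 18.2, NEW 75.4 → max 75.4 km
Location 4: residuals DUG 110.2, CMB 22.4, NEW 120.3 → max 120.3 km
Location 5: residuals DUG 0.0, CMB 0.0, NEW 0.1 → max 0.1 km
Only Location 5 has all residuals ≈ 0.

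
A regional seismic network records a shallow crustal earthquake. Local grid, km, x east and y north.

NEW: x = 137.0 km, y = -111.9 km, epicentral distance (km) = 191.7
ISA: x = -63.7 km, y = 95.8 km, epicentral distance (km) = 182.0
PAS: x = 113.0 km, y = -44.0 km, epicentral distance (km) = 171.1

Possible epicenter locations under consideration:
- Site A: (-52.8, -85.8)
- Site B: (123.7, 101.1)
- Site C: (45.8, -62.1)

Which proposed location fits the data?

For each candidate, compare |candidate − station| to the reported distance:
Site A: residuals NEW 0.1, ISA 0.1, PAS 0.1 → max 0.1 km
Site B: residuals NEW 21.7, ISA 5.5, PAS 25.6 → max 25.6 km
Site C: residuals NEW 87.8, ISA 10.2, PAS 101.5 → max 101.5 km
Only Site A has all residuals ≈ 0.

Site A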